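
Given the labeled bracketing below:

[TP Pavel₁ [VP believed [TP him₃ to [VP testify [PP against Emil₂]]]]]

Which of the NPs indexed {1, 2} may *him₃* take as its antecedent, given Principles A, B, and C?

none

*him* is a pronoun, so Principle B applies: it must be free in its binding domain.
Binding domain of *him₃*: the matrix TP, whose subject is Pavel₁.
*Pavel₁* c-commands the pronoun within its binding domain → coindexation would violate Principle B.
*Emil₂*: the pronoun c-commands this R-expression → coindexation would violate Principle C on *Emil₂*.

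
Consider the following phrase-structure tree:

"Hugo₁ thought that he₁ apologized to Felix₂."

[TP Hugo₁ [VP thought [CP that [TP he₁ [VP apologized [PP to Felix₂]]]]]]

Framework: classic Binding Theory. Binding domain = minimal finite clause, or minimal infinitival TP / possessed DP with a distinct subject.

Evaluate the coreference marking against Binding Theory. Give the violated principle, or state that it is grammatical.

The two coindexed NPs are *Hugo₁* and *he₁*.
*he₁* is a pronoun; nothing c-commands it within its binding domain (the embedded TP.), so Principle B holds trivially.
*Hugo₁* is an R-expression; *he₁* does not c-command it, and no other NP shares its index, so Principle C is satisfied.
All principles are respected.

grammatical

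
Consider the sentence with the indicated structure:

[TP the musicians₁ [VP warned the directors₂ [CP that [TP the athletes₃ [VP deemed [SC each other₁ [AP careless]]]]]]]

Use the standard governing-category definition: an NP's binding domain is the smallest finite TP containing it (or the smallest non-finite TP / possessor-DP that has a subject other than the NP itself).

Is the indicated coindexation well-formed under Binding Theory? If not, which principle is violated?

The two coindexed NPs are *the musicians₁* and *each other₁*.
*each other₁* is an anaphor. Principle A requires it to be bound within its binding domain — the embedded TP, whose subject is the athletes₃.
Within that domain it is c-commanded by *the athletes₃*, which does not share its index.
*the musicians₁* does c-command the anaphor, but from outside its binding domain.
The anaphor is unbound in its domain → Principle A violation.

Principle A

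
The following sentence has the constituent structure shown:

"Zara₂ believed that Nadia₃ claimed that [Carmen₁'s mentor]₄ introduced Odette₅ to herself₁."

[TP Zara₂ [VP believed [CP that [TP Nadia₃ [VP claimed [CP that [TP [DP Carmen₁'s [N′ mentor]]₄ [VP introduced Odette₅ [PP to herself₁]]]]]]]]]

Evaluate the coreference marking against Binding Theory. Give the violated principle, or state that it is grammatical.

Principle A

The two coindexed NPs are *Carmen₁* and *herself₁*.
*herself₁* is an anaphor. Principle A requires it to be bound within its binding domain — the embedded TP, whose subject is [Carmen₁'s mentor]₄.
Within that domain it is c-commanded by *[Carmen₁'s mentor]₄*, *Odette₅*, none of which share its index.
*Carmen₁* does not c-command the anaphor at all.
The anaphor is unbound in its domain → Principle A violation.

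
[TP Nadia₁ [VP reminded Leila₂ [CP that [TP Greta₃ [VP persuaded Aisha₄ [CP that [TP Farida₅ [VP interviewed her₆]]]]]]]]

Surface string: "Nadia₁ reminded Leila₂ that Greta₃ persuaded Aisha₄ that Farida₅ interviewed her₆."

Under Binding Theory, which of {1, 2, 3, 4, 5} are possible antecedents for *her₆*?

*her* is a pronoun, so Principle B applies: it must be free in its binding domain.
Binding domain of *her₆*: the embedded TP, whose subject is Farida₅.
*Nadia₁* c-commands the pronoun but from outside its binding domain, and is not c-commanded by it → coindexation permitted.
*Leila₂* c-commands the pronoun but from outside its binding domain, and is not c-commanded by it → coindexation permitted.
*Greta₃* c-commands the pronoun but from outside its binding domain, and is not c-commanded by it → coindexation permitted.
*Aisha₄* c-commands the pronoun but from outside its binding domain, and is not c-commanded by it → coindexation permitted.
*Farida₅* c-commands the pronoun within its binding domain → coindexation would violate Principle B.

{1, 2, 3, 4}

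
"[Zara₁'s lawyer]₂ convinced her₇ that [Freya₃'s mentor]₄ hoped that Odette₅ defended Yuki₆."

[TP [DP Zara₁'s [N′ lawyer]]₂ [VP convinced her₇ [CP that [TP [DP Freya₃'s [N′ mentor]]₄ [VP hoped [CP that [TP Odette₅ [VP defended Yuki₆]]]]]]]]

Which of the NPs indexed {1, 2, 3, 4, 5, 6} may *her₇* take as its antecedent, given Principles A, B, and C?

{1}

*her* is a pronoun, so Principle B applies: it must be free in its binding domain.
Binding domain of *her₇*: the matrix TP, whose subject is [Zara₁'s lawyer]₂.
*Zara₁* and the pronoun do not c-command one another → neither Principle B nor Principle C is at stake; coindexation permitted.
*[Zara₁'s lawyer]₂* c-commands the pronoun within its binding domain → coindexation would violate Principle B.
*Freya₃*: the pronoun c-commands this R-expression → coindexation would violate Principle C on *Freya₃*.
*[Freya₃'s mentor]₄*: the pronoun c-commands this R-expression → coindexation would violate Principle C on *[Freya₃'s mentor]₄*.
*Odette₅*: the pronoun c-commands this R-expression → coindexation would violate Principle C on *Odette₅*.
*Yuki₆*: the pronoun c-commands this R-expression → coindexation would violate Principle C on *Yuki₆*.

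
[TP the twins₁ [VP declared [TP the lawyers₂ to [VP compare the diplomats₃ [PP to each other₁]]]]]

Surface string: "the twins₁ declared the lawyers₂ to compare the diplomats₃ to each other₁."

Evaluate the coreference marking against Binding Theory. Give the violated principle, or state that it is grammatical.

Principle A

The two coindexed NPs are *the twins₁* and *each other₁*.
*each other₁* is an anaphor. Principle A requires it to be bound within its binding domain — the embedded TP, whose subject is the lawyers₂.
Within that domain it is c-commanded by *the lawyers₂*, *the diplomats₃*, none of which share its index.
*the twins₁* does c-command the anaphor, but from outside its binding domain.
The anaphor is unbound in its domain → Principle A violation.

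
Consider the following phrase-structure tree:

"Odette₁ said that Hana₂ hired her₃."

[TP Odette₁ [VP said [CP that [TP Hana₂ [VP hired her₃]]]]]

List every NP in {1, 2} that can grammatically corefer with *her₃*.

*her* is a pronoun, so Principle B applies: it must be free in its binding domain.
Binding domain of *her₃*: the embedded TP, whose subject is Hana₂.
*Odette₁* c-commands the pronoun but from outside its binding domain, and is not c-commanded by it → coindexation permitted.
*Hana₂* c-commands the pronoun within its binding domain → coindexation would violate Principle B.

{1}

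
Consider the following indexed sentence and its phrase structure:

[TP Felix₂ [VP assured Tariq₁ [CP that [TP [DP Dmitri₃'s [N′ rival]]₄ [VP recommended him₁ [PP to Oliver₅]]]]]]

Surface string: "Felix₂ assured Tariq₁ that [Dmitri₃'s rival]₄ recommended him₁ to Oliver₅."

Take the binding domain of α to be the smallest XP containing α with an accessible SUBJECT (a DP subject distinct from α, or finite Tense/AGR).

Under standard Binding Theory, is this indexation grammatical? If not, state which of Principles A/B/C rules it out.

The two coindexed NPs are *Tariq₁* and *him₁*.
*him₁* is a pronoun; its binding domain is the embedded TP, whose subject is [Dmitri₃'s rival]₄. Within that domain it is c-commanded only by *[Dmitri₃'s rival]₄*, which carries a different index — the pronoun is free locally, so Principle B holds.
*Tariq₁* is an R-expression; *him₁* does not c-command it, and no other NP shares its index, so Principle C is satisfied.
All principles are respected.

grammatical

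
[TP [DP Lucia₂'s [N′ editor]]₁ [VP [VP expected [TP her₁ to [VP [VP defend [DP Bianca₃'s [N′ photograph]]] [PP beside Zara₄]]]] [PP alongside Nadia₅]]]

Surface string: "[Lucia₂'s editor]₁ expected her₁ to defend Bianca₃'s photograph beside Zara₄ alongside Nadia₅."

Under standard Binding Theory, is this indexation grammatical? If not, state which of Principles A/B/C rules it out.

The two coindexed NPs are *[Lucia₂'s editor]₁* and *her₁*.
*her₁* is a pronoun. Its binding domain is the matrix TP, whose subject is [Lucia₂'s editor]₁.
*[Lucia₂'s editor]₁* c-commands it within that domain and carries the same index.
The pronoun is locally bound → Principle B violation.

Principle B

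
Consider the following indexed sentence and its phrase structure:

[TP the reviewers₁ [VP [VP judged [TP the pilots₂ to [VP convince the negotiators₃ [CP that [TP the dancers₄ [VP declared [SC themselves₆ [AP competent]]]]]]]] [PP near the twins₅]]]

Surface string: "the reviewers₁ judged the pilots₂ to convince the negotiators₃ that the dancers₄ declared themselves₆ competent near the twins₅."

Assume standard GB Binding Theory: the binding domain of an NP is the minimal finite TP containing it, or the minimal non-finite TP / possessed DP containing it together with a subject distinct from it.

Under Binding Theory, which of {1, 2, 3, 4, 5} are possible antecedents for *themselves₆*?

{4}

*themselves* is an anaphor, so Principle A applies: it must be bound in its binding domain.
Binding domain of *themselves₆*: the embedded TP, whose subject is the dancers₄.
*the reviewers₁* c-commands the anaphor but is outside its binding domain → cannot satisfy Principle A.
*the pilots₂* c-commands the anaphor but is outside its binding domain → cannot satisfy Principle A.
*the negotiators₃* c-commands the anaphor but is outside its binding domain → cannot satisfy Principle A.
*the dancers₄* c-commands the anaphor within its binding domain → licit binder.
*the twins₅* does not c-command the anaphor → cannot bind it.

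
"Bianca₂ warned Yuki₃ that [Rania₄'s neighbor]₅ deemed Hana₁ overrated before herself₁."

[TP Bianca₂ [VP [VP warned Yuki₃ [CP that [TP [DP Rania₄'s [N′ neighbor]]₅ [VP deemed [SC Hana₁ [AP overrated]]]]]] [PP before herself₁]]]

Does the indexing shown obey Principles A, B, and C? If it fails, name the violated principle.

The two coindexed NPs are *Hana₁* and *herself₁*.
*herself₁* is an anaphor. Principle A requires it to be bound within its binding domain — the matrix TP, whose subject is Bianca₂.
Within that domain it is c-commanded by *Bianca₂*, which does not share its index.
*Hana₁* does not c-command the anaphor at all.
The anaphor is unbound in its domain → Principle A violation.

Principle A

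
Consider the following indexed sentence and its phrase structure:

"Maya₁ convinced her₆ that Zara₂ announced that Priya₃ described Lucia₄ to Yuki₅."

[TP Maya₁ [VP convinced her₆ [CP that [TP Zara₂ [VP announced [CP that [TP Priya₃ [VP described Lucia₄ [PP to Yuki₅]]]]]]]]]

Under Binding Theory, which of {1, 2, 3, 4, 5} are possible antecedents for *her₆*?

*her* is a pronoun, so Principle B applies: it must be free in its binding domain.
Binding domain of *her₆*: the matrix TP, whose subject is Maya₁.
*Maya₁* c-commands the pronoun within its binding domain → coindexation would violate Principle B.
*Zara₂*: the pronoun c-commands this R-expression → coindexation would violate Principle C on *Zara₂*.
*Priya₃*: the pronoun c-commands this R-expression → coindexation would violate Principle C on *Priya₃*.
*Lucia₄*: the pronoun c-commands this R-expression → coindexation would violate Principle C on *Lucia₄*.
*Yuki₅*: the pronoun c-commands this R-expression → coindexation would violate Principle C on *Yuki₅*.

none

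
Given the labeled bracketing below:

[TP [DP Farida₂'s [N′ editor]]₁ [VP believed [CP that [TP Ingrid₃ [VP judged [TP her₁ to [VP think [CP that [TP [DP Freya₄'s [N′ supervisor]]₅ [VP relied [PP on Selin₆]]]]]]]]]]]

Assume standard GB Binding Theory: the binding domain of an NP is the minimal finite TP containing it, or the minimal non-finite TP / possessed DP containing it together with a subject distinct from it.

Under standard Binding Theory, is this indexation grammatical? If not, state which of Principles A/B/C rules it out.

grammatical

The two coindexed NPs are *[Farida₂'s editor]₁* and *her₁*.
*her₁* is a pronoun; its binding domain is the embedded TP, whose subject is Ingrid₃. Within that domain it is c-commanded only by *Ingrid₃*, which carries a different index — the pronoun is free locally, so Principle B holds.
*[Farida₂'s editor]₁* is an R-expression; *her₁* does not c-command it, and no other NP shares its index, so Principle C is satisfied.
All principles are respected.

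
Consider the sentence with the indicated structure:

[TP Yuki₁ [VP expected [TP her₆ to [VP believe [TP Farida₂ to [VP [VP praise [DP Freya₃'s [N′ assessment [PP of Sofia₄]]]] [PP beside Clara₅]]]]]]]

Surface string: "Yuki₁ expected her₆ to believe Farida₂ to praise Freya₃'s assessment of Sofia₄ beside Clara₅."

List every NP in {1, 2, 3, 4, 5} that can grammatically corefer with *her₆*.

*her* is a pronoun, so Principle B applies: it must be free in its binding domain.
Binding domain of *her₆*: the matrix TP, whose subject is Yuki₁.
*Yuki₁* c-commands the pronoun within its binding domain → coindexation would violate Principle B.
*Farida₂*: the pronoun c-commands this R-expression → coindexation would violate Principle C on *Farida₂*.
*Freya₃*: the pronoun c-commands this R-expression → coindexation would violate Principle C on *Freya₃*.
*Sofia₄*: the pronoun c-commands this R-expression → coindexation would violate Principle C on *Sofia₄*.
*Clara₅*: the pronoun c-commands this R-expression → coindexation would violate Principle C on *Clara₅*.

none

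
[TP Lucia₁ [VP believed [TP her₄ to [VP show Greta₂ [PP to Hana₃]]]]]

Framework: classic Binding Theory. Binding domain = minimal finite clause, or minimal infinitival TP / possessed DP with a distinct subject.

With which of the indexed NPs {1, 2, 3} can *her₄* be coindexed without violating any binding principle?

none

*her* is a pronoun, so Principle B applies: it must be free in its binding domain.
Binding domain of *her₄*: the matrix TP, whose subject is Lucia₁.
*Lucia₁* c-commands the pronoun within its binding domain → coindexation would violate Principle B.
*Greta₂*: the pronoun c-commands this R-expression → coindexation would violate Principle C on *Greta₂*.
*Hana₃*: the pronoun c-commands this R-expression → coindexation would violate Principle C on *Hana₃*.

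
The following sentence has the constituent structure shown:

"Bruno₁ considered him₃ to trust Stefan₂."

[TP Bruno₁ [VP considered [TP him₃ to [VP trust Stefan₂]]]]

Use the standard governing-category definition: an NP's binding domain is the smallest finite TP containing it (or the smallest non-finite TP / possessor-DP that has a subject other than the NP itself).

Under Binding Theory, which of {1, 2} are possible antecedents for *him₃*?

none

*him* is a pronoun, so Principle B applies: it must be free in its binding domain.
Binding domain of *him₃*: the matrix TP, whose subject is Bruno₁.
*Bruno₁* c-commands the pronoun within its binding domain → coindexation would violate Principle B.
*Stefan₂*: the pronoun c-commands this R-expression → coindexation would violate Principle C on *Stefan₂*.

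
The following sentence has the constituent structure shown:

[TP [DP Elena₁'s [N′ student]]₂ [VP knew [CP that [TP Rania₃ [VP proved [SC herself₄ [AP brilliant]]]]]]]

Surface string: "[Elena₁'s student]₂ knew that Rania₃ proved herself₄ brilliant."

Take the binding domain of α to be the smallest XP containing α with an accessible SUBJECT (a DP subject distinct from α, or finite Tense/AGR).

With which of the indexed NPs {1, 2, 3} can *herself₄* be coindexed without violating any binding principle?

{3}

*herself* is an anaphor, so Principle A applies: it must be bound in its binding domain.
Binding domain of *herself₄*: the embedded TP, whose subject is Rania₃.
*Elena₁* does not c-command the anaphor → cannot bind it.
*[Elena₁'s student]₂* c-commands the anaphor but is outside its binding domain → cannot satisfy Principle A.
*Rania₃* c-commands the anaphor within its binding domain → licit binder.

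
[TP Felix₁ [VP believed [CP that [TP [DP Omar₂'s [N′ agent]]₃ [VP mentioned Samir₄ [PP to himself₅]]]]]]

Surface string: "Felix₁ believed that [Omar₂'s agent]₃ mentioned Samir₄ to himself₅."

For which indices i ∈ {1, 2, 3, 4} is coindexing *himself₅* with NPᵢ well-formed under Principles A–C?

{3, 4}

*himself* is an anaphor, so Principle A applies: it must be bound in its binding domain.
Binding domain of *himself₅*: the embedded TP, whose subject is [Omar₂'s agent]₃.
*Felix₁* c-commands the anaphor but is outside its binding domain → cannot satisfy Principle A.
*Omar₂* does not c-command the anaphor → cannot bind it.
*[Omar₂'s agent]₃* c-commands the anaphor within its binding domain → licit binder.
*Samir₄* c-commands the anaphor within its binding domain → licit binder.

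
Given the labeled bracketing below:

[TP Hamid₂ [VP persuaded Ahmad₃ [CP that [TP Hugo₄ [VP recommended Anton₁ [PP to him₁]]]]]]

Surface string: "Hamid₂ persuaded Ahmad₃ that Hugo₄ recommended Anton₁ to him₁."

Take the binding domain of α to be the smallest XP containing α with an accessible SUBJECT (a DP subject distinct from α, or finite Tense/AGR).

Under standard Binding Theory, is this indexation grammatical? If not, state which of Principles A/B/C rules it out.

The two coindexed NPs are *Anton₁* and *him₁*.
*him₁* is a pronoun. Its binding domain is the embedded TP, whose subject is Hugo₄.
*Anton₁* c-commands it within that domain and carries the same index.
The pronoun is locally bound → Principle B violation.

Principle B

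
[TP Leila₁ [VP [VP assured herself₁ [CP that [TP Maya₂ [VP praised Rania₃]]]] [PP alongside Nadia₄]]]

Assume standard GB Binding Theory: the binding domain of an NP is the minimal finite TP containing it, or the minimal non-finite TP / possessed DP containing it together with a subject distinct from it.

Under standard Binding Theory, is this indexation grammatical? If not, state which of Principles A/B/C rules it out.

grammatical

The two coindexed NPs are *Leila₁* and *herself₁*.
*herself₁* is an anaphor; its binding domain is the matrix TP, whose subject is Leila₁. *Leila₁* c-commands it within that domain and shares its index, so Principle A is satisfied.
*Leila₁* is an R-expression; *herself₁* does not c-command it, and no other NP shares its index, so Principle C is satisfied.
All principles are respected.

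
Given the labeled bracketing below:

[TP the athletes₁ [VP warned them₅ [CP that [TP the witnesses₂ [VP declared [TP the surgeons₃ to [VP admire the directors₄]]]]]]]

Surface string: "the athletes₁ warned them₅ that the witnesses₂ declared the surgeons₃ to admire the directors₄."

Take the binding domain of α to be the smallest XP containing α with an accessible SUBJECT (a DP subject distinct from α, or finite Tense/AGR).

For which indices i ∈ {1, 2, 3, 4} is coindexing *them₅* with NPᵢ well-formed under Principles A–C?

*them* is a pronoun, so Principle B applies: it must be free in its binding domain.
Binding domain of *them₅*: the matrix TP, whose subject is the athletes₁.
*the athletes₁* c-commands the pronoun within its binding domain → coindexation would violate Principle B.
*the witnesses₂*: the pronoun c-commands this R-expression → coindexation would violate Principle C on *the witnesses₂*.
*the surgeons₃*: the pronoun c-commands this R-expression → coindexation would violate Principle C on *the surgeons₃*.
*the directors₄*: the pronoun c-commands this R-expression → coindexation would violate Principle C on *the directors₄*.

none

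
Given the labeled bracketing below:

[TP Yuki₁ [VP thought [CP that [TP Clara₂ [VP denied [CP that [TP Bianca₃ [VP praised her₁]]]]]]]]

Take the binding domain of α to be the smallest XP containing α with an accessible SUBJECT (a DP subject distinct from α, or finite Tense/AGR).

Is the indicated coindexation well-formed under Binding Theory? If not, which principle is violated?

The two coindexed NPs are *Yuki₁* and *her₁*.
*her₁* is a pronoun; its binding domain is the embedded TP, whose subject is Bianca₃. Within that domain it is c-commanded only by *Bianca₃*, which carries a different index — the pronoun is free locally, so Principle B holds.
*Yuki₁* is an R-expression; *her₁* does not c-command it, and no other NP shares its index, so Principle C is satisfied.
All principles are respected.

grammatical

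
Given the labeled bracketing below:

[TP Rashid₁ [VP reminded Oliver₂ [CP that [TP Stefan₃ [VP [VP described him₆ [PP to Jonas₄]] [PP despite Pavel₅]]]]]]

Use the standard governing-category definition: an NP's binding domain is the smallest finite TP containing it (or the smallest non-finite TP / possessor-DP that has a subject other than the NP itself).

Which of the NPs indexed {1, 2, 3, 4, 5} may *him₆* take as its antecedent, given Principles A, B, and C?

*him* is a pronoun, so Principle B applies: it must be free in its binding domain.
Binding domain of *him₆*: the embedded TP, whose subject is Stefan₃.
*Rashid₁* c-commands the pronoun but from outside its binding domain, and is not c-commanded by it → coindexation permitted.
*Oliver₂* c-commands the pronoun but from outside its binding domain, and is not c-commanded by it → coindexation permitted.
*Stefan₃* c-commands the pronoun within its binding domain → coindexation would violate Principle B.
*Jonas₄*: the pronoun c-commands this R-expression → coindexation would violate Principle C on *Jonas₄*.
*Pavel₅* and the pronoun do not c-command one another → neither Principle B nor Principle C is at stake; coindexation permitted.

{1, 2, 5}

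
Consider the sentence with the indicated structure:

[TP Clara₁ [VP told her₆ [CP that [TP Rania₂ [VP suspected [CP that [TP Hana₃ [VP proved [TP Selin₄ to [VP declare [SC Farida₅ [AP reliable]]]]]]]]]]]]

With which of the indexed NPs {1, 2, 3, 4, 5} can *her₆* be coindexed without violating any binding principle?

none

*her* is a pronoun, so Principle B applies: it must be free in its binding domain.
Binding domain of *her₆*: the matrix TP, whose subject is Clara₁.
*Clara₁* c-commands the pronoun within its binding domain → coindexation would violate Principle B.
*Rania₂*: the pronoun c-commands this R-expression → coindexation would violate Principle C on *Rania₂*.
*Hana₃*: the pronoun c-commands this R-expression → coindexation would violate Principle C on *Hana₃*.
*Selin₄*: the pronoun c-commands this R-expression → coindexation would violate Principle C on *Selin₄*.
*Farida₅*: the pronoun c-commands this R-expression → coindexation would violate Principle C on *Farida₅*.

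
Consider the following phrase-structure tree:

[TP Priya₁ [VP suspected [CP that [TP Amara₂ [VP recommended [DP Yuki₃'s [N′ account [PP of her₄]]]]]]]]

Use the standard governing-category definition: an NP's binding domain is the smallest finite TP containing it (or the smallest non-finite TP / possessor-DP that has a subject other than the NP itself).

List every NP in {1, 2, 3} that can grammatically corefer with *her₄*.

*her* is a pronoun, so Principle B applies: it must be free in its binding domain.
Binding domain of *her₄*: the possessed DP, whose subject is Yuki₃.
*Priya₁* c-commands the pronoun but from outside its binding domain, and is not c-commanded by it → coindexation permitted.
*Amara₂* c-commands the pronoun but from outside its binding domain, and is not c-commanded by it → coindexation permitted.
*Yuki₃* c-commands the pronoun within its binding domain → coindexation would violate Principle B.

{1, 2}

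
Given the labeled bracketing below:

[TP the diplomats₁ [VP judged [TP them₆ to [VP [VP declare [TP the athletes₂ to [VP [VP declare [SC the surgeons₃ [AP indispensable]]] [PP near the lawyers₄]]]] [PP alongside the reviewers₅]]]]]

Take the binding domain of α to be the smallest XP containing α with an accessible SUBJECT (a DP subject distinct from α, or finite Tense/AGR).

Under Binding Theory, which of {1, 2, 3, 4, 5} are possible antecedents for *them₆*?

*them* is a pronoun, so Principle B applies: it must be free in its binding domain.
Binding domain of *them₆*: the matrix TP, whose subject is the diplomats₁.
*the diplomats₁* c-commands the pronoun within its binding domain → coindexation would violate Principle B.
*the athletes₂*: the pronoun c-commands this R-expression → coindexation would violate Principle C on *the athletes₂*.
*the surgeons₃*: the pronoun c-commands this R-expression → coindexation would violate Principle C on *the surgeons₃*.
*the lawyers₄*: the pronoun c-commands this R-expression → coindexation would violate Principle C on *the lawyers₄*.
*the reviewers₅*: the pronoun c-commands this R-expression → coindexation would violate Principle C on *the reviewers₅*.

none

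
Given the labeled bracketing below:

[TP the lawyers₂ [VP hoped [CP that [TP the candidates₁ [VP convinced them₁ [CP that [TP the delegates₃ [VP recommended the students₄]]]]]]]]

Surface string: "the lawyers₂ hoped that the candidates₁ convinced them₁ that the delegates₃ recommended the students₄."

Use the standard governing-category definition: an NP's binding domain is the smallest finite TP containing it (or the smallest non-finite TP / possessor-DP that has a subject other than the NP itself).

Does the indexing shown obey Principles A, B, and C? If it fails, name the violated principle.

The two coindexed NPs are *the candidates₁* and *them₁*.
*them₁* is a pronoun. Its binding domain is the embedded TP, whose subject is the candidates₁.
*the candidates₁* c-commands it within that domain and carries the same index.
The pronoun is locally bound → Principle B violation.

Principle B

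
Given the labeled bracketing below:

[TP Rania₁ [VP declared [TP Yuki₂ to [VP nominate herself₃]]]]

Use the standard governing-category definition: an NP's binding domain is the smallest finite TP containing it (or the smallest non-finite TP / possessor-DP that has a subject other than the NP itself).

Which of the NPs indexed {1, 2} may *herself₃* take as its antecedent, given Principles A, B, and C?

{2}

*herself* is an anaphor, so Principle A applies: it must be bound in its binding domain.
Binding domain of *herself₃*: the embedded TP, whose subject is Yuki₂.
*Rania₁* c-commands the anaphor but is outside its binding domain → cannot satisfy Principle A.
*Yuki₂* c-commands the anaphor within its binding domain → licit binder.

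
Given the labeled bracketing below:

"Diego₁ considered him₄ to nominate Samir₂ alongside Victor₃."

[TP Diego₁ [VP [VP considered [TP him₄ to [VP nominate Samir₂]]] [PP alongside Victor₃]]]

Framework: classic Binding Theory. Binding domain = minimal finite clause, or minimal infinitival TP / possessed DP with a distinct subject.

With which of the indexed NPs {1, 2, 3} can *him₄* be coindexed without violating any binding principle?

*him* is a pronoun, so Principle B applies: it must be free in its binding domain.
Binding domain of *him₄*: the matrix TP, whose subject is Diego₁.
*Diego₁* c-commands the pronoun within its binding domain → coindexation would violate Principle B.
*Samir₂*: the pronoun c-commands this R-expression → coindexation would violate Principle C on *Samir₂*.
*Victor₃* and the pronoun do not c-command one another → neither Principle B nor Principle C is at stake; coindexation permitted.

{3}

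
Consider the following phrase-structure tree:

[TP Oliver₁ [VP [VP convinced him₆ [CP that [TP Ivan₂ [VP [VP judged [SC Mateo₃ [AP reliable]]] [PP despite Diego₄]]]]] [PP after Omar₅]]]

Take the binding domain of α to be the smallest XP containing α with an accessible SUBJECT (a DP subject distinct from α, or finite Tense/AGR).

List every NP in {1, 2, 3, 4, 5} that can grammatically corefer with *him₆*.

*him* is a pronoun, so Principle B applies: it must be free in its binding domain.
Binding domain of *him₆*: the matrix TP, whose subject is Oliver₁.
*Oliver₁* c-commands the pronoun within its binding domain → coindexation would violate Principle B.
*Ivan₂*: the pronoun c-commands this R-expression → coindexation would violate Principle C on *Ivan₂*.
*Mateo₃*: the pronoun c-commands this R-expression → coindexation would violate Principle C on *Mateo₃*.
*Diego₄*: the pronoun c-commands this R-expression → coindexation would violate Principle C on *Diego₄*.
*Omar₅* and the pronoun do not c-command one another → neither Principle B nor Principle C is at stake; coindexation permitted.

{5}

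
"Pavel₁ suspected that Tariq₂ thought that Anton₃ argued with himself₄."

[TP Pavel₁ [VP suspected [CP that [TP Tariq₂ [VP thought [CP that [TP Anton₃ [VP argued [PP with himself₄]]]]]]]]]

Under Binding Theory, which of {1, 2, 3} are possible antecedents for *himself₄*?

{3}

*himself* is an anaphor, so Principle A applies: it must be bound in its binding domain.
Binding domain of *himself₄*: the embedded TP, whose subject is Anton₃.
*Pavel₁* c-commands the anaphor but is outside its binding domain → cannot satisfy Principle A.
*Tariq₂* c-commands the anaphor but is outside its binding domain → cannot satisfy Principle A.
*Anton₃* c-commands the anaphor within its binding domain → licit binder.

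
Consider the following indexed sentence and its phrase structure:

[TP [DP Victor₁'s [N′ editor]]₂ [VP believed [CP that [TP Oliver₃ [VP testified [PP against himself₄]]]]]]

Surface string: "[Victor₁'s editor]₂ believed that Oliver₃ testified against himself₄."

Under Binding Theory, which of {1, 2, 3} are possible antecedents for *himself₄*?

*himself* is an anaphor, so Principle A applies: it must be bound in its binding domain.
Binding domain of *himself₄*: the embedded TP, whose subject is Oliver₃.
*Victor₁* does not c-command the anaphor → cannot bind it.
*[Victor₁'s editor]₂* c-commands the anaphor but is outside its binding domain → cannot satisfy Principle A.
*Oliver₃* c-commands the anaphor within its binding domain → licit binder.

{3}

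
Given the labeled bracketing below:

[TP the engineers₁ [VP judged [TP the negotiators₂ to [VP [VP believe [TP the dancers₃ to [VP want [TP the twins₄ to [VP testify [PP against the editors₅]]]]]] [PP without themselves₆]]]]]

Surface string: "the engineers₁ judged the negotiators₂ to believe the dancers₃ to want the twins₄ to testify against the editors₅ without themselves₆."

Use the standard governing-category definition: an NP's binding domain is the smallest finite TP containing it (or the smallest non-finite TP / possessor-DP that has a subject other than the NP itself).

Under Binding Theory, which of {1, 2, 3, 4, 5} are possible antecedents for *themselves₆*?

{2}

*themselves* is an anaphor, so Principle A applies: it must be bound in its binding domain.
Binding domain of *themselves₆*: the embedded TP, whose subject is the negotiators₂.
*the engineers₁* c-commands the anaphor but is outside its binding domain → cannot satisfy Principle A.
*the negotiators₂* c-commands the anaphor within its binding domain → licit binder.
*the dancers₃* does not c-command the anaphor → cannot bind it.
*the twins₄* does not c-command the anaphor → cannot bind it.
*the editors₅* does not c-command the anaphor → cannot bind it.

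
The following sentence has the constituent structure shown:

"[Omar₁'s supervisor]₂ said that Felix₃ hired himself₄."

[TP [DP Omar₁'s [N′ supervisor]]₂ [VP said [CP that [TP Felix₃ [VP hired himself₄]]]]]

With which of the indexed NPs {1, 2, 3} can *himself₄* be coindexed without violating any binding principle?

*himself* is an anaphor, so Principle A applies: it must be bound in its binding domain.
Binding domain of *himself₄*: the embedded TP, whose subject is Felix₃.
*Omar₁* does not c-command the anaphor → cannot bind it.
*[Omar₁'s supervisor]₂* c-commands the anaphor but is outside its binding domain → cannot satisfy Principle A.
*Felix₃* c-commands the anaphor within its binding domain → licit binder.

{3}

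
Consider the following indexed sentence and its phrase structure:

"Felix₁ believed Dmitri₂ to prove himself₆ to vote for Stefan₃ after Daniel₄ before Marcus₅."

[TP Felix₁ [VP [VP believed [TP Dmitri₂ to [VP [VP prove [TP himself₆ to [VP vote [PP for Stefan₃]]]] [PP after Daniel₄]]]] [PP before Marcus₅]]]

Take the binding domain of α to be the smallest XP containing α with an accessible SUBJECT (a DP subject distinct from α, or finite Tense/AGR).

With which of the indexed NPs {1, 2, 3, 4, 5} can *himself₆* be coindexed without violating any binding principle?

{2}

*himself* is an anaphor, so Principle A applies: it must be bound in its binding domain.
Binding domain of *himself₆*: the embedded TP, whose subject is Dmitri₂.
*Felix₁* c-commands the anaphor but is outside its binding domain → cannot satisfy Principle A.
*Dmitri₂* c-commands the anaphor within its binding domain → licit binder.
*Stefan₃* does not c-command the anaphor → cannot bind it.
*Daniel₄* does not c-command the anaphor → cannot bind it.
*Marcus₅* does not c-command the anaphor → cannot bind it.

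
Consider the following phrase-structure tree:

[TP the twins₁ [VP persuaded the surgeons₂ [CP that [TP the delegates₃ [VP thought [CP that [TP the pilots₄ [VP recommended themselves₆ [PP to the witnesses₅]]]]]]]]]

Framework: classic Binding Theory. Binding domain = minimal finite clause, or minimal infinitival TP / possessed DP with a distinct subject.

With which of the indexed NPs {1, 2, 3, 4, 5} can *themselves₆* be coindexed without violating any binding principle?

{4}

*themselves* is an anaphor, so Principle A applies: it must be bound in its binding domain.
Binding domain of *themselves₆*: the embedded TP, whose subject is the pilots₄.
*the twins₁* c-commands the anaphor but is outside its binding domain → cannot satisfy Principle A.
*the surgeons₂* c-commands the anaphor but is outside its binding domain → cannot satisfy Principle A.
*the delegates₃* c-commands the anaphor but is outside its binding domain → cannot satisfy Principle A.
*the pilots₄* c-commands the anaphor within its binding domain → licit binder.
*the witnesses₅* does not c-command the anaphor → cannot bind it.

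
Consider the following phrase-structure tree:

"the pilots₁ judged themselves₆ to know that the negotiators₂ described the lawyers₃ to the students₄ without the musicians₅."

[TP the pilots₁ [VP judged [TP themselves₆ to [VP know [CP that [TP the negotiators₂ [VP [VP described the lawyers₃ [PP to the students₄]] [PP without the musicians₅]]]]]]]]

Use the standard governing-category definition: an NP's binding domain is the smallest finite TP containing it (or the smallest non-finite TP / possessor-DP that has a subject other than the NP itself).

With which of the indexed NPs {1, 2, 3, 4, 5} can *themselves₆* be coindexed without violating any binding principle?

{1}

*themselves* is an anaphor, so Principle A applies: it must be bound in its binding domain.
Binding domain of *themselves₆*: the matrix TP, whose subject is the pilots₁.
*the pilots₁* c-commands the anaphor within its binding domain → licit binder.
*the negotiators₂* does not c-command the anaphor → cannot bind it.
*the lawyers₃* does not c-command the anaphor → cannot bind it.
*the students₄* does not c-command the anaphor → cannot bind it.
*the musicians₅* does not c-command the anaphor → cannot bind it.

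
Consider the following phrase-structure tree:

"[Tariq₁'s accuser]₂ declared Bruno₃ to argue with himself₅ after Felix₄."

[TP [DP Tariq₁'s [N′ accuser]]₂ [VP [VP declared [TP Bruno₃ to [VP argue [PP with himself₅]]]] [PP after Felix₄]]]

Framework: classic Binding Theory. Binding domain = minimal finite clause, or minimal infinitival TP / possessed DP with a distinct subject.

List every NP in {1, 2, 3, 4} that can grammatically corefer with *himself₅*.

*himself* is an anaphor, so Principle A applies: it must be bound in its binding domain.
Binding domain of *himself₅*: the embedded TP, whose subject is Bruno₃.
*Tariq₁* does not c-command the anaphor → cannot bind it.
*[Tariq₁'s accuser]₂* c-commands the anaphor but is outside its binding domain → cannot satisfy Principle A.
*Bruno₃* c-commands the anaphor within its binding domain → licit binder.
*Felix₄* does not c-command the anaphor → cannot bind it.

{3}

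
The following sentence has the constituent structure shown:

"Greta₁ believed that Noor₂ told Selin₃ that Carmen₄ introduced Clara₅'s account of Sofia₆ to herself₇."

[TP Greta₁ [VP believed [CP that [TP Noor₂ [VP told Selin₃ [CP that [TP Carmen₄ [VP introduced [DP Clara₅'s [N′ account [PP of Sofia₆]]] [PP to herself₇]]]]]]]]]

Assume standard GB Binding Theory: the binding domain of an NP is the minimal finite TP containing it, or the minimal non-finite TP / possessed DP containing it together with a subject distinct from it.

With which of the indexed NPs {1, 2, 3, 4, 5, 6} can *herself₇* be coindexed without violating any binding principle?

*herself* is an anaphor, so Principle A applies: it must be bound in its binding domain.
Binding domain of *herself₇*: the embedded TP, whose subject is Carmen₄.
*Greta₁* c-commands the anaphor but is outside its binding domain → cannot satisfy Principle A.
*Noor₂* c-commands the anaphor but is outside its binding domain → cannot satisfy Principle A.
*Selin₃* c-commands the anaphor but is outside its binding domain → cannot satisfy Principle A.
*Carmen₄* c-commands the anaphor within its binding domain → licit binder.
*Clara₅* does not c-command the anaphor → cannot bind it.
*Sofia₆* does not c-command the anaphor → cannot bind it.

{4}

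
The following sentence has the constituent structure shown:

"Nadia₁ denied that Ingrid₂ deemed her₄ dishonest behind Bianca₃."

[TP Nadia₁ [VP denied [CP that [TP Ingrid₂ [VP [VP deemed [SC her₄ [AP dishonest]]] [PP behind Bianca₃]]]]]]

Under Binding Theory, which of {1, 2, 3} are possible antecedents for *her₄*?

{1, 3}

*her* is a pronoun, so Principle B applies: it must be free in its binding domain.
Binding domain of *her₄*: the embedded TP, whose subject is Ingrid₂.
*Nadia₁* c-commands the pronoun but from outside its binding domain, and is not c-commanded by it → coindexation permitted.
*Ingrid₂* c-commands the pronoun within its binding domain → coindexation would violate Principle B.
*Bianca₃* and the pronoun do not c-command one another → neither Principle B nor Principle C is at stake; coindexation permitted.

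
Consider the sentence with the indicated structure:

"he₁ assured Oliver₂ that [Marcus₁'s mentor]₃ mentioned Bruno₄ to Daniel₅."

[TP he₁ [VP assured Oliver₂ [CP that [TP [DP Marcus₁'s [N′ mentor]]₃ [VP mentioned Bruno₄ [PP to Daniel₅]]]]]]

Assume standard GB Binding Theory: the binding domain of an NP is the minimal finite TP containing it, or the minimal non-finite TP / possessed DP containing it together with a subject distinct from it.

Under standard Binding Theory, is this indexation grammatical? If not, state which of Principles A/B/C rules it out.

Principle C

The two coindexed NPs are *he₁* and *Marcus₁*.
*Marcus₁* is an R-expression. Principle C requires it to be free everywhere.
*he₁* c-commands it and carries the same index.
The R-expression is bound → Principle C violation.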